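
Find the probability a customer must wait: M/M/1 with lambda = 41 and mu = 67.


P(wait) = rho = lambda/mu = 41/67 = 0.6119

0.6119


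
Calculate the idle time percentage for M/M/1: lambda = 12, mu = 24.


Idle fraction = (1 - rho) * 100 = (1 - 12/24) * 100 = 50.0%

50.0%


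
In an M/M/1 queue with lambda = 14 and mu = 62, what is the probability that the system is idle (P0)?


P0 = 1 - rho = 1 - 14/62 = 0.7742

0.7742


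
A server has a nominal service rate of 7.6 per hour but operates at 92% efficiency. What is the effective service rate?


Effective rate = mu * efficiency = 7.6 * 0.92 = 6.99 per hour

6.99 per hour


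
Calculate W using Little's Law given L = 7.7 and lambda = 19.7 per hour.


W = L / lambda = 7.7 / 19.7 = 0.3909 hours

0.3909 hours


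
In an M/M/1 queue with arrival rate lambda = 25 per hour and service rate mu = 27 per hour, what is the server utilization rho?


rho = lambda/mu = 25/27 = 0.9259

0.9259


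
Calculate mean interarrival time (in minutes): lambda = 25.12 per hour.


Mean interarrival time = 60/lambda = 60/25.12 = 2.39 minutes

2.39 minutes


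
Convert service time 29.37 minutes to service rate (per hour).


mu = 60 / avg_service_time = 60 / 29.37 = 2.04 per hour

2.04 per hour


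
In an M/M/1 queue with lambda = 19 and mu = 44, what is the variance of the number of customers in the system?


rho = 19/44; Var(N) = rho/(1-rho)^2 = 1.34

1.34


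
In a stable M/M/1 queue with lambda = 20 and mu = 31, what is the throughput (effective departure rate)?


For a stable queue (lambda < mu), throughput = lambda = 20 per hour

20 per hour


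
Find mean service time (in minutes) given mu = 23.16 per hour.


Mean service time = 60/mu = 60/23.16 = 2.59 minutes

2.59 minutes


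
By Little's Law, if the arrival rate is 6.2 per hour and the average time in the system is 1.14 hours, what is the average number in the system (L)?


L = lambda * W = 6.2 * 1.14 = 7.07

7.07


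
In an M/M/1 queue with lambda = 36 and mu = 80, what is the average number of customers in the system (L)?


rho = 36/80; L = rho/(1-rho) = 0.82

0.82


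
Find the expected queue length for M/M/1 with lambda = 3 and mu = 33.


rho = 3/33; Lq = rho^2/(1-rho) = 0.01

0.01


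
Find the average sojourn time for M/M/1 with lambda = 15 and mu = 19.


W = 1/(mu - lambda) = 1/(19 - 15) = 0.25 hours

0.25 hours


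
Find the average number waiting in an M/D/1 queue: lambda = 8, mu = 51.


M/D/1: Lq = rho^2 / (2*(1-rho)) where rho = 8/51; Lq = 0.01

0.01


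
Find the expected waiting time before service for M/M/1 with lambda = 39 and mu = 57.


rho = 39/57; Wq = rho/(mu - lambda) = 0.038 hours

0.038 hours


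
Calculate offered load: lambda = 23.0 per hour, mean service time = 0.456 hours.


Offered load a = lambda * E[S] = 23.0 * 0.456 = 10.49 Erlangs

10.49 Erlangs


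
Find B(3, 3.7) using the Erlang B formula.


B(N,A) = (A^N/N!) / sum(A^k/k!, k=0..N) with N=3, A=3.7 = 0.4224

0.4224


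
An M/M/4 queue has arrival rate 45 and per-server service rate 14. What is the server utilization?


rho = lambda/(c*mu) = 45/(4*14) = 0.8036

0.8036


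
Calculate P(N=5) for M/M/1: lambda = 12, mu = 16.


rho = 12/16; P(n) = (1-rho)*rho^n = (1-12/16)*(12/16)^5 = 0.0593

0.0593


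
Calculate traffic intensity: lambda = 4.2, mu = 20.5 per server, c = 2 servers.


rho = lambda / (c * mu) = 4.2 / (2 * 20.5) = 0.1024

0.1024


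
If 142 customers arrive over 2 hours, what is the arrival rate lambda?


lambda = total arrivals / time = 142 / 2 = 71.0 per hour

71.0 per hour


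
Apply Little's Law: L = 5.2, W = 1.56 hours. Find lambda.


lambda = L / W = 5.2 / 1.56 = 3.33 per hour

3.33 per hour


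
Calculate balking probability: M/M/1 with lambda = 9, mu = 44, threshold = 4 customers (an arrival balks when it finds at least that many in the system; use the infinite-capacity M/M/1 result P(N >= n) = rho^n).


P(N >= 4) = rho^4 = (9/44)^4 = 0.0018

0.0018


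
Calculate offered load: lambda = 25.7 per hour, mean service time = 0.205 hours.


Offered load a = lambda * E[S] = 25.7 * 0.205 = 5.27 Erlangs

5.27 Erlangs


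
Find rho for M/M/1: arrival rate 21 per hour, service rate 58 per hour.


rho = lambda/mu = 21/58 = 0.3621

0.3621


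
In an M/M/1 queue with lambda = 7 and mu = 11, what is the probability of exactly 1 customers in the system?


rho = 7/11; P(n) = (1-rho)*rho^n = (1-7/11)*(7/11)^1 = 0.2314

0.2314


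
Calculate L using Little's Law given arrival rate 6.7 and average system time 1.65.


L = lambda * W = 6.7 * 1.65 = 11.06

11.06


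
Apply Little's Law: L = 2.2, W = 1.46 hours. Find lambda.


lambda = L / W = 2.2 / 1.46 = 1.51 per hour

1.51 per hour


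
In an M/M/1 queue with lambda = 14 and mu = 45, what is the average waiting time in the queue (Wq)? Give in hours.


rho = 14/45; Wq = rho/(mu - lambda) = 0.01 hours

0.01 hours


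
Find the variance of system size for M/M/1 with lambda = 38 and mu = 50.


rho = 38/50; Var(N) = rho/(1-rho)^2 = 13.19

13.19


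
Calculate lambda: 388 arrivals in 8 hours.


lambda = total arrivals / time = 388 / 8 = 48.5 per hour

48.5 per hour


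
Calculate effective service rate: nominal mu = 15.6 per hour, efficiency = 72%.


Effective rate = mu * efficiency = 15.6 * 0.72 = 11.23 per hour

11.23 per hour


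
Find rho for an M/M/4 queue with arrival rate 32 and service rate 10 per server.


rho = lambda/(c*mu) = 32/(4*10) = 0.8

0.8


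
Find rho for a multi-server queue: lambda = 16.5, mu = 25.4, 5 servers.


rho = lambda / (c * mu) = 16.5 / (5 * 25.4) = 0.1299

0.1299


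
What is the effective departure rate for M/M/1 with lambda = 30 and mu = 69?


For a stable queue (lambda < mu), throughput = lambda = 30 per hour

30 per hour


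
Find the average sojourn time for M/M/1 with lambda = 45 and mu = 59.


W = 1/(mu - lambda) = 1/(59 - 45) = 0.0714 hours

0.0714 hours


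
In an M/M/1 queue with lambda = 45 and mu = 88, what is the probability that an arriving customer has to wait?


P(wait) = rho = lambda/mu = 45/88 = 0.5114

0.5114


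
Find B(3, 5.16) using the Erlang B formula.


B(N,A) = (A^N/N!) / sum(A^k/k!, k=0..N) with N=3, A=5.16 = 0.5404

0.5404


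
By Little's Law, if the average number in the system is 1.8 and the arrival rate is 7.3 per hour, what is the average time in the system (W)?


W = L / lambda = 1.8 / 7.3 = 0.2466 hours

0.2466 hours


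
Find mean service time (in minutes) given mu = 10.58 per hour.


Mean service time = 60/mu = 60/10.58 = 5.67 minutes

5.67 minutes


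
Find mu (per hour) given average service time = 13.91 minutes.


mu = 60 / avg_service_time = 60 / 13.91 = 4.31 per hour

4.31 per hour


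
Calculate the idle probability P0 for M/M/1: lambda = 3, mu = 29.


P0 = 1 - rho = 1 - 3/29 = 0.8966

0.8966


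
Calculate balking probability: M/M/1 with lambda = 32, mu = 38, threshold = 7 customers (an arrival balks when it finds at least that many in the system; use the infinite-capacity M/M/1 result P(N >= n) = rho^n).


P(N >= 7) = rho^7 = (32/38)^7 = 0.3003

0.3003


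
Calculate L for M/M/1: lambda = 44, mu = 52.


rho = 44/52; L = rho/(1-rho) = 5.5

5.5


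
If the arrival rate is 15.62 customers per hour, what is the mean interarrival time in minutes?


Mean interarrival time = 60/lambda = 60/15.62 = 3.84 minutes

3.84 minutes


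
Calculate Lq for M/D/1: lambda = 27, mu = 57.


M/D/1: Lq = rho^2 / (2*(1-rho)) where rho = 27/57; Lq = 0.21

0.21


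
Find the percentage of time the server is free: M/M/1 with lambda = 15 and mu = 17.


Idle fraction = (1 - rho) * 100 = (1 - 15/17) * 100 = 11.8%

11.8%


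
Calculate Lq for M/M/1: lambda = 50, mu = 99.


rho = 50/99; Lq = rho^2/(1-rho) = 0.52

0.52


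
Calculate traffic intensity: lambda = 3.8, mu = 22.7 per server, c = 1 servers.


rho = lambda / (c * mu) = 3.8 / (1 * 22.7) = 0.1674

0.1674


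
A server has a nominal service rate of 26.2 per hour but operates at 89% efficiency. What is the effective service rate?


Effective rate = mu * efficiency = 26.2 * 0.89 = 23.32 per hour

23.32 per hour


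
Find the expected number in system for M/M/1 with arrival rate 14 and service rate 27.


rho = 14/27; L = rho/(1-rho) = 1.08

1.08


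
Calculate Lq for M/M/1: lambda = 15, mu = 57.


rho = 15/57; Lq = rho^2/(1-rho) = 0.09

0.09


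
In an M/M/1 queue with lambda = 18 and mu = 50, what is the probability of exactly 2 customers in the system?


rho = 18/50; P(n) = (1-rho)*rho^n = (1-18/50)*(18/50)^2 = 0.0829

0.0829


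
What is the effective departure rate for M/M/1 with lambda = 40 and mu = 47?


For a stable queue (lambda < mu), throughput = lambda = 40 per hour

40 per hour


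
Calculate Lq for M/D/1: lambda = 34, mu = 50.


M/D/1: Lq = rho^2 / (2*(1-rho)) where rho = 34/50; Lq = 0.72

0.72


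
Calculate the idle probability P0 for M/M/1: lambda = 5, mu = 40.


P0 = 1 - rho = 1 - 5/40 = 0.875

0.875


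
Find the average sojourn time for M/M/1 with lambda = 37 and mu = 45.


W = 1/(mu - lambda) = 1/(45 - 37) = 0.125 hours

0.125 hours


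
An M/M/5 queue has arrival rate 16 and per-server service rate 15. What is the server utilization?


rho = lambda/(c*mu) = 16/(5*15) = 0.2133

0.2133


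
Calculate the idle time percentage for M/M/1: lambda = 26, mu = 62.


Idle fraction = (1 - rho) * 100 = (1 - 26/62) * 100 = 58.1%

58.1%


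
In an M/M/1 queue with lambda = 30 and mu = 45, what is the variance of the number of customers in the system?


rho = 30/45; Var(N) = rho/(1-rho)^2 = 6.0

6.0


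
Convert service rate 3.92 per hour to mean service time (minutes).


Mean service time = 60/mu = 60/3.92 = 15.31 minutes

15.31 minutes


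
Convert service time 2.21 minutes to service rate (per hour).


mu = 60 / avg_service_time = 60 / 2.21 = 27.15 per hour

27.15 per hour


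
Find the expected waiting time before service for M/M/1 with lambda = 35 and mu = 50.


rho = 35/50; Wq = rho/(mu - lambda) = 0.0467 hours

0.0467 hours


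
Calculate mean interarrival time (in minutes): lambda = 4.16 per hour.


Mean interarrival time = 60/lambda = 60/4.16 = 14.42 minutes

14.42 minutes


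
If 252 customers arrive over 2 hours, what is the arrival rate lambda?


lambda = total arrivals / time = 252 / 2 = 126.0 per hour

126.0 per hour


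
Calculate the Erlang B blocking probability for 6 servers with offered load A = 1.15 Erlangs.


B(N,A) = (A^N/N!) / sum(A^k/k!, k=0..N) with N=6, A=1.15 = 0.001

0.001


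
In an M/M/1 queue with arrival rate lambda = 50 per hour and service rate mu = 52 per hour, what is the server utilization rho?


rho = lambda/mu = 50/52 = 0.9615

0.9615


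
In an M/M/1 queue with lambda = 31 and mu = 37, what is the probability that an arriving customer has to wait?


P(wait) = rho = lambda/mu = 31/37 = 0.8378

0.8378


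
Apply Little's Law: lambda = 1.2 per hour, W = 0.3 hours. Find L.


L = lambda * W = 1.2 * 0.3 = 0.36

0.36


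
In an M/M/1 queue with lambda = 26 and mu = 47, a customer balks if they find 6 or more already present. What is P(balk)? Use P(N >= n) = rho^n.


P(N >= 6) = rho^6 = (26/47)^6 = 0.0287

0.0287


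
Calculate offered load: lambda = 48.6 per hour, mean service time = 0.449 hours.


Offered load a = lambda * E[S] = 48.6 * 0.449 = 21.82 Erlangs

21.82 Erlangs


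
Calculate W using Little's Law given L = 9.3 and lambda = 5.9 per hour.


W = L / lambda = 9.3 / 5.9 = 1.5763 hours

1.5763 hours


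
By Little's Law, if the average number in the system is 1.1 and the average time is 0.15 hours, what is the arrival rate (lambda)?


lambda = L / W = 1.1 / 0.15 = 7.33 per hour

7.33 per hour


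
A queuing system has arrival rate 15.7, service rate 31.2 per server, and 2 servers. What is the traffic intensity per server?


rho = lambda / (c * mu) = 15.7 / (2 * 31.2) = 0.2516

0.2516


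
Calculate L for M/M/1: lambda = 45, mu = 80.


rho = 45/80; L = rho/(1-rho) = 1.29

1.29


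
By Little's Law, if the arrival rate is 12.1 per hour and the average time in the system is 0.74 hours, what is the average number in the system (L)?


L = lambda * W = 12.1 * 0.74 = 8.95

8.95


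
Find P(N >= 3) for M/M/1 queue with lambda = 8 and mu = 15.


P(N >= 3) = rho^3 = (8/15)^3 = 0.1517

0.1517


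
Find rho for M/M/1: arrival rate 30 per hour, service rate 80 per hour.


rho = lambda/mu = 30/80 = 0.375

0.375


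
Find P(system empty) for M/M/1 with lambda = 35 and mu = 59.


P0 = 1 - rho = 1 - 35/59 = 0.4068

0.4068


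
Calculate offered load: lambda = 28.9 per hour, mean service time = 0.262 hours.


Offered load a = lambda * E[S] = 28.9 * 0.262 = 7.57 Erlangs

7.57 Erlangs


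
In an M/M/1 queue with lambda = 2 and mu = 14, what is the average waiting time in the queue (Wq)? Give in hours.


rho = 2/14; Wq = rho/(mu - lambda) = 0.0119 hours

0.0119 hours


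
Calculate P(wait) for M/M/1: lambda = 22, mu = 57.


P(wait) = rho = lambda/mu = 22/57 = 0.386

0.386


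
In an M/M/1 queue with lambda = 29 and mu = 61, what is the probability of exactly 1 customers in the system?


rho = 29/61; P(n) = (1-rho)*rho^n = (1-29/61)*(29/61)^1 = 0.2494

0.2494


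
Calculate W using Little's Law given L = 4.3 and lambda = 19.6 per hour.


W = L / lambda = 4.3 / 19.6 = 0.2194 hours

0.2194 hours


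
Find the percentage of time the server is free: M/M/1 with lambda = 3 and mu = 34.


Idle fraction = (1 - rho) * 100 = (1 - 3/34) * 100 = 91.2%

91.2%


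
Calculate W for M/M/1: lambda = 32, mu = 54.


W = 1/(mu - lambda) = 1/(54 - 32) = 0.0455 hours

0.0455 hours


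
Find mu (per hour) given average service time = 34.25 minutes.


mu = 60 / avg_service_time = 60 / 34.25 = 1.75 per hour

1.75 per hour


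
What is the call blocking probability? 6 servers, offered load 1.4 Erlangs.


B(N,A) = (A^N/N!) / sum(A^k/k!, k=0..N) with N=6, A=1.4 = 0.0026

0.0026


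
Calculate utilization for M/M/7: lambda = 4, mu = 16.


rho = lambda/(c*mu) = 4/(7*16) = 0.0357

0.0357


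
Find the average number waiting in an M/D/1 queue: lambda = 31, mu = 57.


M/D/1: Lq = rho^2 / (2*(1-rho)) where rho = 31/57; Lq = 0.32

0.32


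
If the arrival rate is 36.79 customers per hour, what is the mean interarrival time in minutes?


Mean interarrival time = 60/lambda = 60/36.79 = 1.63 minutes

1.63 minutes


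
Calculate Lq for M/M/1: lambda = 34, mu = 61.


rho = 34/61; Lq = rho^2/(1-rho) = 0.7

0.7


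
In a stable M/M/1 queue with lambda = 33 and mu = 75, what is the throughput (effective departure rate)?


For a stable queue (lambda < mu), throughput = lambda = 33 per hour

33 per hour


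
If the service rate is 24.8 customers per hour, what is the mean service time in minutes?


Mean service time = 60/mu = 60/24.8 = 2.42 minutes

2.42 minutes


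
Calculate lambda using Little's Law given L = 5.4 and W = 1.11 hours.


lambda = L / W = 5.4 / 1.11 = 4.86 per hour

4.86 per hour


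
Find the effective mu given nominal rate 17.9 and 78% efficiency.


Effective rate = mu * efficiency = 17.9 * 0.78 = 13.96 per hour

13.96 per hour


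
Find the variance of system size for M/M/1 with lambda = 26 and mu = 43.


rho = 26/43; Var(N) = rho/(1-rho)^2 = 3.87

3.87


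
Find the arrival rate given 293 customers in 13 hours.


lambda = total arrivals / time = 293 / 13 = 22.54 per hour

22.54 per hour


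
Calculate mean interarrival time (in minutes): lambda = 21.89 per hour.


Mean interarrival time = 60/lambda = 60/21.89 = 2.74 minutes

2.74 minutes


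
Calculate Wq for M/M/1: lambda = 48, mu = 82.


rho = 48/82; Wq = rho/(mu - lambda) = 0.0172 hours

0.0172 hours


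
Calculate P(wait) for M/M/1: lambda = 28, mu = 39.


P(wait) = rho = lambda/mu = 28/39 = 0.7179

0.7179


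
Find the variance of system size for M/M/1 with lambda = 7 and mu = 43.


rho = 7/43; Var(N) = rho/(1-rho)^2 = 0.23

0.23


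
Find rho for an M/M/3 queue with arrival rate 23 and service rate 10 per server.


rho = lambda/(c*mu) = 23/(3*10) = 0.7667

0.7667


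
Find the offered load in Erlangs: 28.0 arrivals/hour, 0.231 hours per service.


Offered load a = lambda * E[S] = 28.0 * 0.231 = 6.47 Erlangs

6.47 Erlangs


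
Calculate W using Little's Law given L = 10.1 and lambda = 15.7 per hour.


W = L / lambda = 10.1 / 15.7 = 0.6433 hours

0.6433 hours


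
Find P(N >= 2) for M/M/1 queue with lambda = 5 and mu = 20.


P(N >= 2) = rho^2 = (5/20)^2 = 0.0625

0.0625


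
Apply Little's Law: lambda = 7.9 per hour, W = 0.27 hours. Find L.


L = lambda * W = 7.9 * 0.27 = 2.13

2.13


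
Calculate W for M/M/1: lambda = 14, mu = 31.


W = 1/(mu - lambda) = 1/(31 - 14) = 0.0588 hours

0.0588 hours


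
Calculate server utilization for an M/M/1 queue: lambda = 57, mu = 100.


rho = lambda/mu = 57/100 = 0.57

0.57


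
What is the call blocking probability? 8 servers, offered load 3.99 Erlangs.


B(N,A) = (A^N/N!) / sum(A^k/k!, k=0..N) with N=8, A=3.99 = 0.0301

0.0301


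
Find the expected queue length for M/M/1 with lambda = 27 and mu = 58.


rho = 27/58; Lq = rho^2/(1-rho) = 0.41

0.41


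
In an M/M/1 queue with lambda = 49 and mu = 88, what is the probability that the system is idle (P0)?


P0 = 1 - rho = 1 - 49/88 = 0.4432

0.4432


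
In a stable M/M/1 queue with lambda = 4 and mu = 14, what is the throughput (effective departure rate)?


For a stable queue (lambda < mu), throughput = lambda = 4 per hour

4 per hour


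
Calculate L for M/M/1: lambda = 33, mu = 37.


rho = 33/37; L = rho/(1-rho) = 8.25

8.25


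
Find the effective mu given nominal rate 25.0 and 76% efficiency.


Effective rate = mu * efficiency = 25.0 * 0.76 = 19.0 per hour

19.0 per hour


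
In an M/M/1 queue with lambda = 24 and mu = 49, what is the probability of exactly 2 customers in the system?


rho = 24/49; P(n) = (1-rho)*rho^n = (1-24/49)*(24/49)^2 = 0.1224

0.1224


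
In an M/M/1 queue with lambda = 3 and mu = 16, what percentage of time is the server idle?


Idle fraction = (1 - rho) * 100 = (1 - 3/16) * 100 = 81.3%

81.3%


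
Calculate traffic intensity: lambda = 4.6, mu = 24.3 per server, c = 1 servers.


rho = lambda / (c * mu) = 4.6 / (1 * 24.3) = 0.1893

0.1893


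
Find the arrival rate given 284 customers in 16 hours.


lambda = total arrivals / time = 284 / 16 = 17.75 per hour

17.75 per hour


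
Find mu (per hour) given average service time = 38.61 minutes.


mu = 60 / avg_service_time = 60 / 38.61 = 1.55 per hour

1.55 per hour


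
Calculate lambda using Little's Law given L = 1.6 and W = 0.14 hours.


lambda = L / W = 1.6 / 0.14 = 11.43 per hour

11.43 per hour


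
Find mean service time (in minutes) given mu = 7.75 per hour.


Mean service time = 60/mu = 60/7.75 = 7.74 minutes

7.74 minutes


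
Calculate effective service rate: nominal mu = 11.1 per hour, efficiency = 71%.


Effective rate = mu * efficiency = 11.1 * 0.71 = 7.88 per hour

7.88 per hour


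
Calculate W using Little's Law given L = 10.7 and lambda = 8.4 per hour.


W = L / lambda = 10.7 / 8.4 = 1.2738 hours

1.2738 hours


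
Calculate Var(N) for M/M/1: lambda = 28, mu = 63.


rho = 28/63; Var(N) = rho/(1-rho)^2 = 1.44

1.44


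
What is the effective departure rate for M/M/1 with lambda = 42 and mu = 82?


For a stable queue (lambda < mu), throughput = lambda = 42 per hour

42 per hour


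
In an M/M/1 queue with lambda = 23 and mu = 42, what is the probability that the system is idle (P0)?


P0 = 1 - rho = 1 - 23/42 = 0.4524

0.4524


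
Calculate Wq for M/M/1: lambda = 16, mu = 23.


rho = 16/23; Wq = rho/(mu - lambda) = 0.0994 hours

0.0994 hours


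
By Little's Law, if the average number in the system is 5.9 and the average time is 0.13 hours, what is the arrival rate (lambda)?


lambda = L / W = 5.9 / 0.13 = 45.38 per hour

45.38 per hour


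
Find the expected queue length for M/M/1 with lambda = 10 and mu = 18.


rho = 10/18; Lq = rho^2/(1-rho) = 0.69

0.69


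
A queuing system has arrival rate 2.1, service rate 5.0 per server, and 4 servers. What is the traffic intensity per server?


rho = lambda / (c * mu) = 2.1 / (4 * 5.0) = 0.105

0.105


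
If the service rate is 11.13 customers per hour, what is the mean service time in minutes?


Mean service time = 60/mu = 60/11.13 = 5.39 minutes

5.39 minutes


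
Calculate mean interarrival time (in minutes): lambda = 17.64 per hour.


Mean interarrival time = 60/lambda = 60/17.64 = 3.4 minutes

3.4 minutes


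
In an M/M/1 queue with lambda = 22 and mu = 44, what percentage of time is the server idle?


Idle fraction = (1 - rho) * 100 = (1 - 22/44) * 100 = 50.0%

50.0%


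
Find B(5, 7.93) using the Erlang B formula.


B(N,A) = (A^N/N!) / sum(A^k/k!, k=0..N) with N=5, A=7.93 = 0.4755

0.4755


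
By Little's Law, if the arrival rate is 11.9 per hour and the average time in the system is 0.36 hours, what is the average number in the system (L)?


L = lambda * W = 11.9 * 0.36 = 4.28

4.28


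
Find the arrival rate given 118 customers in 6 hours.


lambda = total arrivals / time = 118 / 6 = 19.67 per hour

19.67 per hour


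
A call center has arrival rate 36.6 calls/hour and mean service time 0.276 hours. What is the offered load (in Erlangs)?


Offered load a = lambda * E[S] = 36.6 * 0.276 = 10.1 Erlangs

10.1 Erlangs


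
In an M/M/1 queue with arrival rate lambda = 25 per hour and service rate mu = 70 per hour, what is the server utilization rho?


rho = lambda/mu = 25/70 = 0.3571

0.3571


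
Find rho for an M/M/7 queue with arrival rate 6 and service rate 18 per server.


rho = lambda/(c*mu) = 6/(7*18) = 0.0476

0.0476


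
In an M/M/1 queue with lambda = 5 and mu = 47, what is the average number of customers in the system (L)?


rho = 5/47; L = rho/(1-rho) = 0.12

0.12


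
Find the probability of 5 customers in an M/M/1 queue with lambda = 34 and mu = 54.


rho = 34/54; P(n) = (1-rho)*rho^n = (1-34/54)*(34/54)^5 = 0.0366

0.0366


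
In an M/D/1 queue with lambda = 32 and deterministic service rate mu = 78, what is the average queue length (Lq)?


M/D/1: Lq = rho^2 / (2*(1-rho)) where rho = 32/78; Lq = 0.14

0.14


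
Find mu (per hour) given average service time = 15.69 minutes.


mu = 60 / avg_service_time = 60 / 15.69 = 3.82 per hour

3.82 per hour


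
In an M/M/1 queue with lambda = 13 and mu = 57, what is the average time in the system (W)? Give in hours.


W = 1/(mu - lambda) = 1/(57 - 13) = 0.0227 hours

0.0227 hours


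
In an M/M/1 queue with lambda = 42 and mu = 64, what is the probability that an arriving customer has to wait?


P(wait) = rho = lambda/mu = 42/64 = 0.6563

0.6563


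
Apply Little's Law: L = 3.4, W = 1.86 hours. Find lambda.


lambda = L / W = 3.4 / 1.86 = 1.83 per hour

1.83 per hour


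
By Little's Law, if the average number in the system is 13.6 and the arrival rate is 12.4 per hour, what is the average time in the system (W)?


W = L / lambda = 13.6 / 12.4 = 1.0968 hours

1.0968 hours


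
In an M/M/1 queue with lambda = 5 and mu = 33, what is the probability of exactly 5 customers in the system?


rho = 5/33; P(n) = (1-rho)*rho^n = (1-5/33)*(5/33)^5 = 0.0001

0.0001


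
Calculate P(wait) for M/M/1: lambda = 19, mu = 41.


P(wait) = rho = lambda/mu = 19/41 = 0.4634

0.4634


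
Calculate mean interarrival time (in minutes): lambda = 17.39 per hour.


Mean interarrival time = 60/lambda = 60/17.39 = 3.45 minutes

3.45 minutes


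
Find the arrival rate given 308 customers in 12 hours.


lambda = total arrivals / time = 308 / 12 = 25.67 per hour

25.67 per hour


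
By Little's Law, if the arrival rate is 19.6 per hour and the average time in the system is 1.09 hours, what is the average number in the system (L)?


L = lambda * W = 19.6 * 1.09 = 21.36

21.36


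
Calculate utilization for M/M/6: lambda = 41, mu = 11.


rho = lambda/(c*mu) = 41/(6*11) = 0.6212

0.6212


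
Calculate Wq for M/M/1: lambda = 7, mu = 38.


rho = 7/38; Wq = rho/(mu - lambda) = 0.0059 hours

0.0059 hours


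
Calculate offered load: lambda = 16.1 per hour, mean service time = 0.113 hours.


Offered load a = lambda * E[S] = 16.1 * 0.113 = 1.82 Erlangs

1.82 Erlangs


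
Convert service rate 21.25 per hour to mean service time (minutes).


Mean service time = 60/mu = 60/21.25 = 2.82 minutes

2.82 minutes


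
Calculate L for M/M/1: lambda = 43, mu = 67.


rho = 43/67; L = rho/(1-rho) = 1.79

1.79


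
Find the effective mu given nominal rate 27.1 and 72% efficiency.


Effective rate = mu * efficiency = 27.1 * 0.72 = 19.51 per hour

19.51 per hour


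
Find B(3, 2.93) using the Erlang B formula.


B(N,A) = (A^N/N!) / sum(A^k/k!, k=0..N) with N=3, A=2.93 = 0.3377

0.3377


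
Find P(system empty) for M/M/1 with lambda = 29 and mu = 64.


P0 = 1 - rho = 1 - 29/64 = 0.5469

0.5469


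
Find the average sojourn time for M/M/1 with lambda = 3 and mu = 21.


W = 1/(mu - lambda) = 1/(21 - 3) = 0.0556 hours

0.0556 hours


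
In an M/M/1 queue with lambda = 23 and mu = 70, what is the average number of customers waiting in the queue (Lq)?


rho = 23/70; Lq = rho^2/(1-rho) = 0.16

0.16


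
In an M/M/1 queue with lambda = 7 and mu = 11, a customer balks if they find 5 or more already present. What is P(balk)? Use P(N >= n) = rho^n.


P(N >= 5) = rho^5 = (7/11)^5 = 0.1044

0.1044


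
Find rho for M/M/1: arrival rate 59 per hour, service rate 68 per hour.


rho = lambda/mu = 59/68 = 0.8676

0.8676


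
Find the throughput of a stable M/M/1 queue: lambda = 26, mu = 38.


For a stable queue (lambda < mu), throughput = lambda = 26 per hour

26 per hour


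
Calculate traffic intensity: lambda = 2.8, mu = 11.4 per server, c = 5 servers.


rho = lambda / (c * mu) = 2.8 / (5 * 11.4) = 0.0491

0.0491


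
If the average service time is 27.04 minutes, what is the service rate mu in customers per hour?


mu = 60 / avg_service_time = 60 / 27.04 = 2.22 per hour

2.22 per hour


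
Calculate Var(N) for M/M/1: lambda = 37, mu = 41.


rho = 37/41; Var(N) = rho/(1-rho)^2 = 94.81

94.81


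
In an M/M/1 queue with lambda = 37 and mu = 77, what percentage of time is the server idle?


Idle fraction = (1 - rho) * 100 = (1 - 37/77) * 100 = 51.9%

51.9%


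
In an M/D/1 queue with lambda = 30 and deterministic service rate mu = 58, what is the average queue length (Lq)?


M/D/1: Lq = rho^2 / (2*(1-rho)) where rho = 30/58; Lq = 0.28

0.28


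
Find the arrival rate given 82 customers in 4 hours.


lambda = total arrivals / time = 82 / 4 = 20.5 per hour

20.5 per hour


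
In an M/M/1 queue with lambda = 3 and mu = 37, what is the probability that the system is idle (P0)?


P0 = 1 - rho = 1 - 3/37 = 0.9189

0.9189


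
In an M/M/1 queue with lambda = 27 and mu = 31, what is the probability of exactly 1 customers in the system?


rho = 27/31; P(n) = (1-rho)*rho^n = (1-27/31)*(27/31)^1 = 0.1124

0.1124


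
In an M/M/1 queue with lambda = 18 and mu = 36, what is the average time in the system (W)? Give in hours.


W = 1/(mu - lambda) = 1/(36 - 18) = 0.0556 hours

0.0556 hours


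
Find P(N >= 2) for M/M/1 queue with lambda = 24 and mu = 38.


P(N >= 2) = rho^2 = (24/38)^2 = 0.3989

0.3989


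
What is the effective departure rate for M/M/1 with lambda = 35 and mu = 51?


For a stable queue (lambda < mu), throughput = lambda = 35 per hour

35 per hour


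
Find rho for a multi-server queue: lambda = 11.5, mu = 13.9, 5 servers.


rho = lambda / (c * mu) = 11.5 / (5 * 13.9) = 0.1655

0.1655


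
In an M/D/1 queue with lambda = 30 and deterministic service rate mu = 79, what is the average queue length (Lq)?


M/D/1: Lq = rho^2 / (2*(1-rho)) where rho = 30/79; Lq = 0.12

0.12


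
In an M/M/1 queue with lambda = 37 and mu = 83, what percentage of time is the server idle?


Idle fraction = (1 - rho) * 100 = (1 - 37/83) * 100 = 55.4%

55.4%


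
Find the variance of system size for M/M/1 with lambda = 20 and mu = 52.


rho = 20/52; Var(N) = rho/(1-rho)^2 = 1.02

1.02


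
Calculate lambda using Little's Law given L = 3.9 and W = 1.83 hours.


lambda = L / W = 3.9 / 1.83 = 2.13 per hour

2.13 per hour


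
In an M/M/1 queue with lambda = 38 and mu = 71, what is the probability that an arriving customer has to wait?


P(wait) = rho = lambda/mu = 38/71 = 0.5352

0.5352


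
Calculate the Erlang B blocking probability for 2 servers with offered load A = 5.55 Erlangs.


B(N,A) = (A^N/N!) / sum(A^k/k!, k=0..N) with N=2, A=5.55 = 0.7016

0.7016


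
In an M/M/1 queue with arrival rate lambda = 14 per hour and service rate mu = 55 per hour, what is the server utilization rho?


rho = lambda/mu = 14/55 = 0.2545

0.2545


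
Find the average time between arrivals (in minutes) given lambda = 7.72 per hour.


Mean interarrival time = 60/lambda = 60/7.72 = 7.77 minutes

7.77 minutes


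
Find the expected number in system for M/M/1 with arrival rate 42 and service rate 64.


rho = 42/64; L = rho/(1-rho) = 1.91

1.91


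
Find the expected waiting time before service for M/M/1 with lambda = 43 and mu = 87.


rho = 43/87; Wq = rho/(mu - lambda) = 0.0112 hours

0.0112 hours


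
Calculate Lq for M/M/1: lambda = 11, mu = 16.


rho = 11/16; Lq = rho^2/(1-rho) = 1.51

1.51


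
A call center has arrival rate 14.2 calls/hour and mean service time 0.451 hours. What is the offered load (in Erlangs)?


Offered load a = lambda * E[S] = 14.2 * 0.451 = 6.4 Erlangs

6.4 Erlangs


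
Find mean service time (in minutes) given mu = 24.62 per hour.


Mean service time = 60/mu = 60/24.62 = 2.44 minutes

2.44 minutes


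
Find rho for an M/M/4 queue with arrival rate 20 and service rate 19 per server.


rho = lambda/(c*mu) = 20/(4*19) = 0.2632

0.2632


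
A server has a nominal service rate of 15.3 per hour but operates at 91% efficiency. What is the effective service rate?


Effective rate = mu * efficiency = 15.3 * 0.91 = 13.92 per hour

13.92 per hour


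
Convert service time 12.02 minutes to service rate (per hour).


mu = 60 / avg_service_time = 60 / 12.02 = 4.99 per hour

4.99 per hour


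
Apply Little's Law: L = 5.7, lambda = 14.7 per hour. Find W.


W = L / lambda = 5.7 / 14.7 = 0.3878 hours

0.3878 hours


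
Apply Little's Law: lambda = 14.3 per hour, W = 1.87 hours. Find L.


L = lambda * W = 14.3 * 1.87 = 26.74

26.74


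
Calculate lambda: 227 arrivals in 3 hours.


lambda = total arrivals / time = 227 / 3 = 75.67 per hour

75.67 per hour


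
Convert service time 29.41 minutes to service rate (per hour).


mu = 60 / avg_service_time = 60 / 29.41 = 2.04 per hour

2.04 per hour


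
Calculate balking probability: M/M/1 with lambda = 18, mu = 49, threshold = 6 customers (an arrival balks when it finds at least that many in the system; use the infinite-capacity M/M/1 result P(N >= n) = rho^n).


P(N >= 6) = rho^6 = (18/49)^6 = 0.0025

0.0025


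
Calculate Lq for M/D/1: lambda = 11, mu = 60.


M/D/1: Lq = rho^2 / (2*(1-rho)) where rho = 11/60; Lq = 0.02

0.02


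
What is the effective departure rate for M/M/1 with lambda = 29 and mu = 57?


For a stable queue (lambda < mu), throughput = lambda = 29 per hour

29 per hour


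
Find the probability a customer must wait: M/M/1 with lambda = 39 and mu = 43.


P(wait) = rho = lambda/mu = 39/43 = 0.907

0.907


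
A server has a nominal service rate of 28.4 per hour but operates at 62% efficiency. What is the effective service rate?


Effective rate = mu * efficiency = 28.4 * 0.62 = 17.61 per hour

17.61 per hour


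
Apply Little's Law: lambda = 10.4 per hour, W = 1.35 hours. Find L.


L = lambda * W = 10.4 * 1.35 = 14.04

14.04


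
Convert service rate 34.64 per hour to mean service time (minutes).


Mean service time = 60/mu = 60/34.64 = 1.73 minutes

1.73 minutes


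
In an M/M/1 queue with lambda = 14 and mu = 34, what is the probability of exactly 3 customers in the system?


rho = 14/34; P(n) = (1-rho)*rho^n = (1-14/34)*(14/34)^3 = 0.0411

0.0411


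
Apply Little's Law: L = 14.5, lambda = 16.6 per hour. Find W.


W = L / lambda = 14.5 / 16.6 = 0.8735 hours

0.8735 hours


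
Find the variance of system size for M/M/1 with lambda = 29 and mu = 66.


rho = 29/66; Var(N) = rho/(1-rho)^2 = 1.4

1.4


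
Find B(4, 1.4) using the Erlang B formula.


B(N,A) = (A^N/N!) / sum(A^k/k!, k=0..N) with N=4, A=1.4 = 0.04

0.04


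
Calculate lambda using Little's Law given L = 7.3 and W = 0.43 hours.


lambda = L / W = 7.3 / 0.43 = 16.98 per hour

16.98 per hour


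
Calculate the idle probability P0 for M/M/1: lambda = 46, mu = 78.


P0 = 1 - rho = 1 - 46/78 = 0.4103

0.4103


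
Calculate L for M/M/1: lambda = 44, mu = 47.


rho = 44/47; L = rho/(1-rho) = 14.67

14.67


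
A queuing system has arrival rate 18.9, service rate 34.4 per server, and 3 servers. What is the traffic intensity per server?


rho = lambda / (c * mu) = 18.9 / (3 * 34.4) = 0.1831

0.1831


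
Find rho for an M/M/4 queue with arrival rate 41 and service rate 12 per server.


rho = lambda/(c*mu) = 41/(4*12) = 0.8542

0.8542


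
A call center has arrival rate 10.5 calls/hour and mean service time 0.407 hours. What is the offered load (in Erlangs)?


Offered load a = lambda * E[S] = 10.5 * 0.407 = 4.27 Erlangs

4.27 Erlangs


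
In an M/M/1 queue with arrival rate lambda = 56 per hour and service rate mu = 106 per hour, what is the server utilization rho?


rho = lambda/mu = 56/106 = 0.5283

0.5283


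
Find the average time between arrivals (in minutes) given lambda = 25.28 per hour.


Mean interarrival time = 60/lambda = 60/25.28 = 2.37 minutes

2.37 minutes


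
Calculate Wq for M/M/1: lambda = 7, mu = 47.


rho = 7/47; Wq = rho/(mu - lambda) = 0.0037 hours

0.0037 hours


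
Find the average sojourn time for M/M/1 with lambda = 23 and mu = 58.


W = 1/(mu - lambda) = 1/(58 - 23) = 0.0286 hours

0.0286 hours


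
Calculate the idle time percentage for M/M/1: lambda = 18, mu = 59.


Idle fraction = (1 - rho) * 100 = (1 - 18/59) * 100 = 69.5%

69.5%


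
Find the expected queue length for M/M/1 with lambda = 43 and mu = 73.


rho = 43/73; Lq = rho^2/(1-rho) = 0.84

0.84


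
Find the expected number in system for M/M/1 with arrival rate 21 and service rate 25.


rho = 21/25; L = rho/(1-rho) = 5.25

5.25


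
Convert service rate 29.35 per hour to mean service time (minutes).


Mean service time = 60/mu = 60/29.35 = 2.04 minutes

2.04 minutes


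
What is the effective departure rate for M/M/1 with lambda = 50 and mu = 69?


For a stable queue (lambda < mu), throughput = lambda = 50 per hour

50 per hour


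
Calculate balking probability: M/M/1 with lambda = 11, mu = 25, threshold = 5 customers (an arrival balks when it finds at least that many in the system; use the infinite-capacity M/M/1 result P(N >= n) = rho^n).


P(N >= 5) = rho^5 = (11/25)^5 = 0.0165

0.0165


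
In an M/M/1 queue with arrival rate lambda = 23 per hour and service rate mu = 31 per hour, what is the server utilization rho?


rho = lambda/mu = 23/31 = 0.7419

0.7419


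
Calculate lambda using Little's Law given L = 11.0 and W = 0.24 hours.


lambda = L / W = 11.0 / 0.24 = 45.83 per hour

45.83 per hour


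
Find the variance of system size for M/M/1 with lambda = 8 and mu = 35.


rho = 8/35; Var(N) = rho/(1-rho)^2 = 0.38

0.38


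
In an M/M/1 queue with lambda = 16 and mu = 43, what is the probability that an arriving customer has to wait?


P(wait) = rho = lambda/mu = 16/43 = 0.3721

0.3721


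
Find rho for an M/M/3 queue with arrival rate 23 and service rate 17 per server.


rho = lambda/(c*mu) = 23/(3*17) = 0.451

0.451


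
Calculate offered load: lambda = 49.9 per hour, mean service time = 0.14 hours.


Offered load a = lambda * E[S] = 49.9 * 0.14 = 6.99 Erlangs

6.99 Erlangs


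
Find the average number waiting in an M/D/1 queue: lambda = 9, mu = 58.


M/D/1: Lq = rho^2 / (2*(1-rho)) where rho = 9/58; Lq = 0.01

0.01


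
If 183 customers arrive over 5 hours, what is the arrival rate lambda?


lambda = total arrivals / time = 183 / 5 = 36.6 per hour

36.6 per hour


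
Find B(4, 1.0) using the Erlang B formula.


B(N,A) = (A^N/N!) / sum(A^k/k!, k=0..N) with N=4, A=1.0 = 0.0154

0.0154


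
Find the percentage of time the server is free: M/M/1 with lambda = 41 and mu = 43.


Idle fraction = (1 - rho) * 100 = (1 - 41/43) * 100 = 4.7%

4.7%


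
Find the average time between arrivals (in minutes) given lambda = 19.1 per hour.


Mean interarrival time = 60/lambda = 60/19.1 = 3.14 minutes

3.14 minutes


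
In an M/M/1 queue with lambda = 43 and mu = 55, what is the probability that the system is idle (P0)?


P0 = 1 - rho = 1 - 43/55 = 0.2182

0.2182


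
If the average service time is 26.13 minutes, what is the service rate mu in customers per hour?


mu = 60 / avg_service_time = 60 / 26.13 = 2.3 per hour

2.3 per hour


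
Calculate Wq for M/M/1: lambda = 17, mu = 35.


rho = 17/35; Wq = rho/(mu - lambda) = 0.027 hours

0.027 hours


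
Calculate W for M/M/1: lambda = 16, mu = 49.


W = 1/(mu - lambda) = 1/(49 - 16) = 0.0303 hours

0.0303 hours


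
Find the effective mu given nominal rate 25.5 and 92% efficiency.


Effective rate = mu * efficiency = 25.5 * 0.92 = 23.46 per hour

23.46 per hour


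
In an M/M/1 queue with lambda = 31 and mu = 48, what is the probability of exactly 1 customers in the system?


rho = 31/48; P(n) = (1-rho)*rho^n = (1-31/48)*(31/48)^1 = 0.2287

0.2287


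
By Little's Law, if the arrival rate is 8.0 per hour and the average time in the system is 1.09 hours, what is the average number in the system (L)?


L = lambda * W = 8.0 * 1.09 = 8.72

8.72


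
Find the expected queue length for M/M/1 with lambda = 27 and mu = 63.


rho = 27/63; Lq = rho^2/(1-rho) = 0.32

0.32


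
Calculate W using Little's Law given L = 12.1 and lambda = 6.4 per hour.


W = L / lambda = 12.1 / 6.4 = 1.8906 hours

1.8906 hours


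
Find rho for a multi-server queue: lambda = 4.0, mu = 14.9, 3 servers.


rho = lambda / (c * mu) = 4.0 / (3 * 14.9) = 0.0895

0.0895


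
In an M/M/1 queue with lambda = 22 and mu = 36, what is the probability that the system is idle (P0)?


P0 = 1 - rho = 1 - 22/36 = 0.3889

0.3889


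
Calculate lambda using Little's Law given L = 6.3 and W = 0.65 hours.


lambda = L / W = 6.3 / 0.65 = 9.69 per hour

9.69 per hour


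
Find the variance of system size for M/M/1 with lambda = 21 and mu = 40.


rho = 21/40; Var(N) = rho/(1-rho)^2 = 2.33

2.33
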